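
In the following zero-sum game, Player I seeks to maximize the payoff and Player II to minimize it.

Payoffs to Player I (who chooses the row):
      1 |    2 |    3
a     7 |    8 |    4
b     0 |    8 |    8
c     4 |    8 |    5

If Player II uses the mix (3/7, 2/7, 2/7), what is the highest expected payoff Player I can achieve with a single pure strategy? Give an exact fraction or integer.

45/7

a: (7)·(3/7) + (8)·(2/7) + (4)·(2/7) = 45/7.
b: (0)·(3/7) + (8)·(2/7) + (8)·(2/7) = 32/7.
c: (4)·(3/7) + (8)·(2/7) + (5)·(2/7) = 38/7.
The best pure response is a with expected payoff 45/7.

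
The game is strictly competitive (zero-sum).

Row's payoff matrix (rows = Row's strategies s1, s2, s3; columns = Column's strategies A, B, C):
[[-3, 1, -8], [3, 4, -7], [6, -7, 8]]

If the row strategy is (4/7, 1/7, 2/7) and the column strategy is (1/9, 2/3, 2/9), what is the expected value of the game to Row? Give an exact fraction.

Against (1/9, 2/3, 2/9), each row's expected payoff is s1: -13/9; s2: 13/9; s3: -20/9.
Taking the (4/7, 1/7, 2/7)-weighted average: (4/7)·(-13/9) + (1/7)·(13/9) + (2/7)·(-20/9) = -79/63.

-79/63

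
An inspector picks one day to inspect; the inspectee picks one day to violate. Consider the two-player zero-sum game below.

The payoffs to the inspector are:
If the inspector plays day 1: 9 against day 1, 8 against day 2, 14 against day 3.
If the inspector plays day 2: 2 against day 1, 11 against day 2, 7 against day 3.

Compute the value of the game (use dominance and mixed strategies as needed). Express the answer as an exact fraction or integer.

83/10

Column day 3 is strictly dominated by day 1 for the inspectee (it gives the inspector more in every row).
The remaining 2×2 game on (day 1, day 2) × (day 1, day 2) has no saddle point. Let the inspector play day 1 with probability p; indifference gives 9p + 2(1−p) = 8p + 11(1−p), so p = 9/10.
Similarly the inspectee's optimal q on day 1 is 3/10, and the value is 9·(3/10) + (8)·(7/10) = 83/10.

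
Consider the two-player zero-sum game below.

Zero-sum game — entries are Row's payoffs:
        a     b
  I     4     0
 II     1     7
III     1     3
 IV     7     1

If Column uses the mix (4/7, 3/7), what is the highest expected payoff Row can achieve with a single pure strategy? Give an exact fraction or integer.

31/7

I: (4)·(4/7) + (0)·(3/7) = 16/7.
II: (1)·(4/7) + (7)·(3/7) = 25/7.
III: (1)·(4/7) + (3)·(3/7) = 13/7.
IV: (7)·(4/7) + (1)·(3/7) = 31/7.
The best pure response is IV with expected payoff 31/7.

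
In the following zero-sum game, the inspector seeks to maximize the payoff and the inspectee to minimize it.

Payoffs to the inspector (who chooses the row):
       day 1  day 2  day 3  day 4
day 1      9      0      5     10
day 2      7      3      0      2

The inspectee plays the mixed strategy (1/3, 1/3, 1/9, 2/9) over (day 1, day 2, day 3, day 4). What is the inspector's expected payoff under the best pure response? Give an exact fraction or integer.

52/9

day 1: (9)·(1/3) + (0)·(1/3) + (5)·(1/9) + (10)·(2/9) = 52/9.
day 2: (7)·(1/3) + (3)·(1/3) + (0)·(1/9) + (2)·(2/9) = 34/9.
The best pure response is day 1 with expected payoff 52/9.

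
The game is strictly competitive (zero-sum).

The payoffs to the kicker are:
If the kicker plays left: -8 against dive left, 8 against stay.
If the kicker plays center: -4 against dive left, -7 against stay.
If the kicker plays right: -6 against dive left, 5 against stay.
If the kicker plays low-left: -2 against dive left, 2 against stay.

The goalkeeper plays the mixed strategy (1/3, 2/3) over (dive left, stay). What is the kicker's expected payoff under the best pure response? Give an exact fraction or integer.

8/3

left: (-8)·(1/3) + (8)·(2/3) = 8/3.
center: (-4)·(1/3) + (-7)·(2/3) = -6.
right: (-6)·(1/3) + (5)·(2/3) = 4/3.
low-left: (-2)·(1/3) + (2)·(2/3) = 2/3.
The best pure response is left with expected payoff 8/3.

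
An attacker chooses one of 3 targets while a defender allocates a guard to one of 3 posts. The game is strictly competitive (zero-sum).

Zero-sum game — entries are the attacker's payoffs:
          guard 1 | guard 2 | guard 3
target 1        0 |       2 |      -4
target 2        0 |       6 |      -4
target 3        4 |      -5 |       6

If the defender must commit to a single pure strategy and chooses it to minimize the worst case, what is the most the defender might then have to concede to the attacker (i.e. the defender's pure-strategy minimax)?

4

The worst case (largest entry) in each column is guard 1: 4, guard 2: 6, guard 3: 6.
The best (smallest) of these is 4.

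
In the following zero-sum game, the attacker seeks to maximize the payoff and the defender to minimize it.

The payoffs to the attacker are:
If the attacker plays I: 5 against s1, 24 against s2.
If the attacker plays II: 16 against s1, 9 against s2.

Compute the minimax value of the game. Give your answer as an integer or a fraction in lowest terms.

Row minima are 5 and 9, so the attacker's maximin is 9; column maxima are 16 and 24, so the defender's minimax is 16. These differ, so the equilibrium is in mixed strategies.
Let the attacker play I with probability p. The defender is indifferent when 5p + 16(1−p) = 24p + 9(1−p), giving p = 7/26.
Let the defender play s1 with probability q. The attacker is indifferent when 5q + 24(1−q) = 16q + 9(1−q), giving q = 15/26.
The value is 5·(15/26) + (24)·(11/26) = 339/26.

339/26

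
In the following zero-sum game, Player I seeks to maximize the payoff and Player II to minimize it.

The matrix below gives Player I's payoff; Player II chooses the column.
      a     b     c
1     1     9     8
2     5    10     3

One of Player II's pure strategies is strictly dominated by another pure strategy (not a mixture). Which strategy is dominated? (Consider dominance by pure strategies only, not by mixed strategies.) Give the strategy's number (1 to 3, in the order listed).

2

Player II prefers columns that give Player I less. Compare b with a: 1 < 9, 5 < 10.
So a strictly dominates b for Player II; b is strictly dominated.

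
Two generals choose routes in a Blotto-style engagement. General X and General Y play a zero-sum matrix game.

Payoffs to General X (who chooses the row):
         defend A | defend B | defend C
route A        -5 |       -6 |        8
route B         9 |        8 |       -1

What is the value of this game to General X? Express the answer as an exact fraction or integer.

Column defend A is strictly dominated by defend B for General Y (it gives General X more in every row).
The remaining 2×2 game on (route A, route B) × (defend B, defend C) has no saddle point. Let General X play route A with probability p; indifference gives −6p + 8(1−p) = 8p − (1−p), so p = 9/23.
Similarly General Y's optimal q on defend B is 9/23, and the value is -6·(9/23) + (8)·(14/23) = 58/23.

58/23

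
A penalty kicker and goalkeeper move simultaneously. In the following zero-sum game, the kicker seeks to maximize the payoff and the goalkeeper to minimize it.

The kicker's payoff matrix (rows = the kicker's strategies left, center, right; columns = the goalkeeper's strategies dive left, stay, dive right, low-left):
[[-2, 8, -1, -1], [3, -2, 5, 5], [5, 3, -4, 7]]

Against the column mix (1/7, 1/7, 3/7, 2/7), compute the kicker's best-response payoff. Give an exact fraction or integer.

left: (-2)·(1/7) + (8)·(1/7) + (-1)·(3/7) + (-1)·(2/7) = 1/7.
center: (3)·(1/7) + (-2)·(1/7) + (5)·(3/7) + (5)·(2/7) = 26/7.
right: (5)·(1/7) + (3)·(1/7) + (-4)·(3/7) + (7)·(2/7) = 10/7.
The best pure response is center with expected payoff 26/7.

26/7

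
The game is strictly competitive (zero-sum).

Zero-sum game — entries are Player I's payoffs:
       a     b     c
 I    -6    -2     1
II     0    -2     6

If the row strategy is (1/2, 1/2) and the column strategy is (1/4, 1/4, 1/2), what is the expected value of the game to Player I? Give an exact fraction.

1/2

Against (1/4, 1/4, 1/2), each row's expected payoff is I: -3/2; II: 5/2.
Taking the (1/2, 1/2)-weighted average: (1/2)·(-3/2) + (1/2)·(5/2) = 1/2.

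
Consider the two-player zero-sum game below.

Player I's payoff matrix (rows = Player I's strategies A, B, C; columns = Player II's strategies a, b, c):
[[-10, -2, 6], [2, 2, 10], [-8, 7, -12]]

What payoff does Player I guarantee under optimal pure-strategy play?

Row minima: -10, 2, -12 → Player I's maximin is 2.
Column maxima: 2, 7, 10 → Player II's minimax is 2.
They coincide at (B, a), so the value is 2.

2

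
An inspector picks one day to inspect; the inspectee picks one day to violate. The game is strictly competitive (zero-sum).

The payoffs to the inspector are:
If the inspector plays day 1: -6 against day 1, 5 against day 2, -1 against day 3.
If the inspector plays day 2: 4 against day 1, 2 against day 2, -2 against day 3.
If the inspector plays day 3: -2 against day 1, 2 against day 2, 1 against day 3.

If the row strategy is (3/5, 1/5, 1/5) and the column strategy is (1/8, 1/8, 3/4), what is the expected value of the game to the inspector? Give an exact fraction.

Against (1/8, 1/8, 3/4), each row's expected payoff is day 1: -7/8; day 2: -3/4; day 3: 3/4.
Taking the (3/5, 1/5, 1/5)-weighted average: (3/5)·(-7/8) + (1/5)·(-3/4) + (1/5)·(3/4) = -21/40.

-21/40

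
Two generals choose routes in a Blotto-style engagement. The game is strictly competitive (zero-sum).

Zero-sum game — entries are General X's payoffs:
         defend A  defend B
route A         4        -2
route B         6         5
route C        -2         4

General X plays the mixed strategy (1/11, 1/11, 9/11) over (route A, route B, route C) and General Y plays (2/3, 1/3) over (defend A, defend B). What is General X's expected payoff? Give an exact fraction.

23/33

Against (2/3, 1/3), each row's expected payoff is route A: 2; route B: 17/3; route C: 0.
Taking the (1/11, 1/11, 9/11)-weighted average: (1/11)·(2) + (1/11)·(17/3) + (9/11)·(0) = 23/33.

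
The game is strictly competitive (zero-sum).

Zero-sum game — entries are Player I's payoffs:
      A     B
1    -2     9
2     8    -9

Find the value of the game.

Row minima are -2 and -9, so Player I's maximin is -2; column maxima are 8 and 9, so Player II's minimax is 8. These differ, so the equilibrium is in mixed strategies.
Let Player I play 1 with probability p. Player II is indifferent when −2p + 8(1−p) = 9p − 9(1−p), giving p = 17/28.
Let Player II play A with probability q. Player I is indifferent when −2q + 9(1−q) = 8q − 9(1−q), giving q = 9/14.
The value is -2·(9/14) + (9)·(5/14) = 27/14.

27/14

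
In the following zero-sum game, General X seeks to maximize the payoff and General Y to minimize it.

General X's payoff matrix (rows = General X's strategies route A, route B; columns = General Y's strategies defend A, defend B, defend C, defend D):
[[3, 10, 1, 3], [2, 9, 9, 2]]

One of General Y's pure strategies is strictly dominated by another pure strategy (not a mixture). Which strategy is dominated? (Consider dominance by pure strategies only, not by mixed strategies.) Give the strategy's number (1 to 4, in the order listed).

General Y prefers columns that give General X less. Compare defend B with defend A: 3 < 10, 2 < 9.
So defend A strictly dominates defend B for General Y; defend B is strictly dominated.

2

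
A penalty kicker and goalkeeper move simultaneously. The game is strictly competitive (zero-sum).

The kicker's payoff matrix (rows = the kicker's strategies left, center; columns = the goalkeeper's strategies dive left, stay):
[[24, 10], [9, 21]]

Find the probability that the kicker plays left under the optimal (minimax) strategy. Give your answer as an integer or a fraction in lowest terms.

Row minima are 10 and 9, so the kicker's maximin is 10; column maxima are 24 and 21, so the goalkeeper's minimax is 21. These differ, so the equilibrium is in mixed strategies.
Let the kicker play left with probability p. The goalkeeper is indifferent when 24p + 9(1−p) = 10p + 21(1−p), giving p = 6/13.

6/13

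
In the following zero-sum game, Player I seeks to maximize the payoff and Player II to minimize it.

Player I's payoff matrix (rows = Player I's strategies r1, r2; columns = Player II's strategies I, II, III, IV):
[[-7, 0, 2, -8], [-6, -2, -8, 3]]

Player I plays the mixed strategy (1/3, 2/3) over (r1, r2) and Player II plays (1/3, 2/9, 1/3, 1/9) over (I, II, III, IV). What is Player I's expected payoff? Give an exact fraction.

Against (1/3, 2/9, 1/3, 1/9), each row's expected payoff is r1: -23/9; r2: -43/9.
Taking the (1/3, 2/3)-weighted average: (1/3)·(-23/9) + (2/3)·(-43/9) = -109/27.

-109/27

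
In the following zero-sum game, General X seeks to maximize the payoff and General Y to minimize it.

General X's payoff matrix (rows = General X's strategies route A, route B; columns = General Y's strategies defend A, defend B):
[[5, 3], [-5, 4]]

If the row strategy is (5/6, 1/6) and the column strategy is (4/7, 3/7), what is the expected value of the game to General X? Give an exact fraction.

137/42

Against (4/7, 3/7), each row's expected payoff is route A: 29/7; route B: -8/7.
Taking the (5/6, 1/6)-weighted average: (5/6)·(29/7) + (1/6)·(-8/7) = 137/42.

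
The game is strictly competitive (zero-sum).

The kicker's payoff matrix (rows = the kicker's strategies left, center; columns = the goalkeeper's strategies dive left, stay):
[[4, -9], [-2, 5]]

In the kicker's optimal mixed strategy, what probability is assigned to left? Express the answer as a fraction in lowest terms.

7/20

Row minima are -9 and -2, so the kicker's maximin is -2; column maxima are 4 and 5, so the goalkeeper's minimax is 4. These differ, so the equilibrium is in mixed strategies.
Let the kicker play left with probability p. The goalkeeper is indifferent when 4p − 2(1−p) = −9p + 5(1−p), giving p = 7/20.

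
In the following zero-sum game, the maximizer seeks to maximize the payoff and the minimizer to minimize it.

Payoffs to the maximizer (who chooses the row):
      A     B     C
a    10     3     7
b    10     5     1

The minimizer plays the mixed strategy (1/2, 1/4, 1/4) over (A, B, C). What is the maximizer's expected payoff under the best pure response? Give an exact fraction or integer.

a: (10)·(1/2) + (3)·(1/4) + (7)·(1/4) = 15/2.
b: (10)·(1/2) + (5)·(1/4) + (1)·(1/4) = 13/2.
The best pure response is a with expected payoff 15/2.

15/2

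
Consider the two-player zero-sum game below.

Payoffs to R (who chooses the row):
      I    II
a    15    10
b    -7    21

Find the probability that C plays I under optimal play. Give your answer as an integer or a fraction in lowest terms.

1/3

Row minima are 10 and -7, so R's maximin is 10; column maxima are 15 and 21, so C's minimax is 15. These differ, so the equilibrium is in mixed strategies.
Let C play I with probability q. R is indifferent when 15q + 10(1−q) = −7q + 21(1−q), giving q = 1/3.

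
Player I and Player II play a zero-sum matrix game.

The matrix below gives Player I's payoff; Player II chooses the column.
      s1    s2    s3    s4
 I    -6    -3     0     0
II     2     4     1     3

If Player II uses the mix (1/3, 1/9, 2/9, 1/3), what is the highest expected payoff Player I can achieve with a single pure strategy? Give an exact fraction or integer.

I: (-6)·(1/3) + (-3)·(1/9) + (0)·(2/9) + (0)·(1/3) = -7/3.
II: (2)·(1/3) + (4)·(1/9) + (1)·(2/9) + (3)·(1/3) = 7/3.
The best pure response is II with expected payoff 7/3.

7/3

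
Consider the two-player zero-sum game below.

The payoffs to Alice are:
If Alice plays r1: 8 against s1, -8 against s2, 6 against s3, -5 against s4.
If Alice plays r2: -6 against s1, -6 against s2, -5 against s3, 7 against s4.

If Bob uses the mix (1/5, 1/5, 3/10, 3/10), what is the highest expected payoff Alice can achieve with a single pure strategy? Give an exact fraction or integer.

r1: (8)·(1/5) + (-8)·(1/5) + (6)·(3/10) + (-5)·(3/10) = 3/10.
r2: (-6)·(1/5) + (-6)·(1/5) + (-5)·(3/10) + (7)·(3/10) = -9/5.
The best pure response is r1 with expected payoff 3/10.

3/10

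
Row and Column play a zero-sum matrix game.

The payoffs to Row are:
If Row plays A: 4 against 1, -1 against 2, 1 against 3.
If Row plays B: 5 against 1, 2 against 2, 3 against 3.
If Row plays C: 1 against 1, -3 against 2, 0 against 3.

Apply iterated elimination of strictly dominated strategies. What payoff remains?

Row A is strictly dominated by row B (5>4, 2>-1, 3>1); eliminate A.
Column 3 is strictly dominated by 2 for Column (2<3, -3<0); eliminate 3.
Column 1 is strictly dominated by 2 for Column (2<5, -3<1); eliminate 1.
Row C is strictly dominated by row B (2>-3); eliminate C.
Only (B, 2) remains, with payoff 2.

2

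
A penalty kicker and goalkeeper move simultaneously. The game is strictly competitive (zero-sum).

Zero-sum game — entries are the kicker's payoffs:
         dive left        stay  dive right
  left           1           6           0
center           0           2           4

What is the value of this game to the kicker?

4/5

Column stay is strictly dominated by dive left for the goalkeeper (it gives the kicker more in every row).
The remaining 2×2 game on (left, center) × (dive left, dive right) has no saddle point. Let the kicker play left with probability p; indifference gives p = 4(1−p), so p = 4/5.
Similarly the goalkeeper's optimal q on dive left is 4/5, and the value is 1·(4/5) + (0)·(1/5) = 4/5.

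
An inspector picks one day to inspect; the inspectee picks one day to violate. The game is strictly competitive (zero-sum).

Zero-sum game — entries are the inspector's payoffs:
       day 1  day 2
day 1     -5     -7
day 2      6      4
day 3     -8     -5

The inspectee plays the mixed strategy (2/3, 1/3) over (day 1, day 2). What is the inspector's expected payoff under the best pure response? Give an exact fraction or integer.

day 1: (-5)·(2/3) + (-7)·(1/3) = -17/3.
day 2: (6)·(2/3) + (4)·(1/3) = 16/3.
day 3: (-8)·(2/3) + (-5)·(1/3) = -7.
The best pure response is day 2 with expected payoff 16/3.

16/3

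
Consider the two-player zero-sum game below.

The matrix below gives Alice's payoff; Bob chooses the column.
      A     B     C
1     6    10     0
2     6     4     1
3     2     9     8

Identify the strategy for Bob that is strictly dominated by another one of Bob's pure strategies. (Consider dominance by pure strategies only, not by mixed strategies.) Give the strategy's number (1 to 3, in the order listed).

2

Bob prefers columns that give Alice less. Compare B with C: 0 < 10, 1 < 4, 8 < 9.
So C strictly dominates B for Bob; B is strictly dominated.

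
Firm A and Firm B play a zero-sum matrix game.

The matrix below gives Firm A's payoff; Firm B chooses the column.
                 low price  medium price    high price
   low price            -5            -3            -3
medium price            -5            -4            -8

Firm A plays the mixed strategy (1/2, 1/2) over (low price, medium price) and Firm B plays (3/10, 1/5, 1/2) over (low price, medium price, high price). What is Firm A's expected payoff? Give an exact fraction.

Against (3/10, 1/5, 1/2), each row's expected payoff is low price: -18/5; medium price: -63/10.
Taking the (1/2, 1/2)-weighted average: (1/2)·(-18/5) + (1/2)·(-63/10) = -99/20.

-99/20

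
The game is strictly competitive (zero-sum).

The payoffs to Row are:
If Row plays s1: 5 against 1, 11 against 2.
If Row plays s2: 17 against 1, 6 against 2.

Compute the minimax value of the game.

157/17

Row minima are 5 and 6, so Row's maximin is 6; column maxima are 17 and 11, so Column's minimax is 11. These differ, so the equilibrium is in mixed strategies.
Let Row play s1 with probability p. Column is indifferent when 5p + 17(1−p) = 11p + 6(1−p), giving p = 11/17.
Let Column play 1 with probability q. Row is indifferent when 5q + 11(1−q) = 17q + 6(1−q), giving q = 5/17.
The value is 5·(5/17) + (11)·(12/17) = 157/17.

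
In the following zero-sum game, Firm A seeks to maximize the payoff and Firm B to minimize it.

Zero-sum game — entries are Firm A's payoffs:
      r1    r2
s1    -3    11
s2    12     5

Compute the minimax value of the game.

7

Row minima are -3 and 5, so Firm A's maximin is 5; column maxima are 12 and 11, so Firm B's minimax is 11. These differ, so the equilibrium is in mixed strategies.
Let Firm A play s1 with probability p. Firm B is indifferent when −3p + 12(1−p) = 11p + 5(1−p), giving p = 1/3.
Let Firm B play r1 with probability q. Firm A is indifferent when −3q + 11(1−q) = 12q + 5(1−q), giving q = 2/7.
The value is -3·(2/7) + (11)·(5/7) = 7.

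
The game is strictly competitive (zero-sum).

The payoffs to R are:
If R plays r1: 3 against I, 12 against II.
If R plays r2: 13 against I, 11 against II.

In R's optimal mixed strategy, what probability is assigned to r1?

Row minima are 3 and 11, so R's maximin is 11; column maxima are 13 and 12, so C's minimax is 12. These differ, so the equilibrium is in mixed strategies.
Let R play r1 with probability p. C is indifferent when 3p + 13(1−p) = 12p + 11(1−p), giving p = 2/11.

2/11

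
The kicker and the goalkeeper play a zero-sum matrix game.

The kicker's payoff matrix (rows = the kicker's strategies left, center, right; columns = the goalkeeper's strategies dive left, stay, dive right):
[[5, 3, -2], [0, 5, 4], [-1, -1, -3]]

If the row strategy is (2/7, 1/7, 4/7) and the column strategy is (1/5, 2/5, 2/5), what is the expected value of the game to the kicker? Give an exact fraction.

-4/35

Against (1/5, 2/5, 2/5), each row's expected payoff is left: 7/5; center: 18/5; right: -9/5.
Taking the (2/7, 1/7, 4/7)-weighted average: (2/7)·(7/5) + (1/7)·(18/5) + (4/7)·(-9/5) = -4/35.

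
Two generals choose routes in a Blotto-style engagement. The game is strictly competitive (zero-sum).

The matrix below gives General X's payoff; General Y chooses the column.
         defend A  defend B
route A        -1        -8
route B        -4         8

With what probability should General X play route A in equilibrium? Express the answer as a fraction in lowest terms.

12/19

Row minima are -8 and -4, so General X's maximin is -4; column maxima are -1 and 8, so General Y's minimax is -1. These differ, so the equilibrium is in mixed strategies.
Let General X play route A with probability p. General Y is indifferent when −p − 4(1−p) = −8p + 8(1−p), giving p = 12/19.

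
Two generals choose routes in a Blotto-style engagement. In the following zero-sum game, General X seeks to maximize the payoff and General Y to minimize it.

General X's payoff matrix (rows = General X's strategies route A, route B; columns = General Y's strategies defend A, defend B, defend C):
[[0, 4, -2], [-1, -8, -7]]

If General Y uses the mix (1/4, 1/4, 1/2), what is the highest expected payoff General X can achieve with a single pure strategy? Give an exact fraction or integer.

route A: (0)·(1/4) + (4)·(1/4) + (-2)·(1/2) = 0.
route B: (-1)·(1/4) + (-8)·(1/4) + (-7)·(1/2) = -23/4.
The best pure response is route A with expected payoff 0.

0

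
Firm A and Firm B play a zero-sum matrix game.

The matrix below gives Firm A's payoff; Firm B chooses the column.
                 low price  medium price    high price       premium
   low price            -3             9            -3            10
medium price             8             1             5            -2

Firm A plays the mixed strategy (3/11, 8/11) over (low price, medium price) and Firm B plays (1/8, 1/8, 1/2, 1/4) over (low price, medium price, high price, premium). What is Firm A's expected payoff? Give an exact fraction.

Against (1/8, 1/8, 1/2, 1/4), each row's expected payoff is low price: 7/4; medium price: 25/8.
Taking the (3/11, 8/11)-weighted average: (3/11)·(7/4) + (8/11)·(25/8) = 11/4.

11/4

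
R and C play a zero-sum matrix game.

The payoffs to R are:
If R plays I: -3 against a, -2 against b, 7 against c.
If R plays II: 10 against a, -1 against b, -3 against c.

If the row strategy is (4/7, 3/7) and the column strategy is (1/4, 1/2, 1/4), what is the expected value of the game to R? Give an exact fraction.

15/28

Against (1/4, 1/2, 1/4), each row's expected payoff is I: 0; II: 5/4.
Taking the (4/7, 3/7)-weighted average: (4/7)·(0) + (3/7)·(5/4) = 15/28.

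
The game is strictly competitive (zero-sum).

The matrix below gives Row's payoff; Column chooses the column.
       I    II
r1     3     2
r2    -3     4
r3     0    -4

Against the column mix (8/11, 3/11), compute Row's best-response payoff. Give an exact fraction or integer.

30/11

r1: (3)·(8/11) + (2)·(3/11) = 30/11.
r2: (-3)·(8/11) + (4)·(3/11) = -12/11.
r3: (0)·(8/11) + (-4)·(3/11) = -12/11.
The best pure response is r1 with expected payoff 30/11.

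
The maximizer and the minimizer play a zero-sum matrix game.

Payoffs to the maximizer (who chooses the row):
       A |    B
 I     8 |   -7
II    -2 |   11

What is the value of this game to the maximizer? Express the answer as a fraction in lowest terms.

Row minima are -7 and -2, so the maximizer's maximin is -2; column maxima are 8 and 11, so the minimizer's minimax is 8. These differ, so the equilibrium is in mixed strategies.
Let the maximizer play I with probability p. The minimizer is indifferent when 8p − 2(1−p) = −7p + 11(1−p), giving p = 13/28.
Let the minimizer play A with probability q. The maximizer is indifferent when 8q − 7(1−q) = −2q + 11(1−q), giving q = 9/14.
The value is 8·(9/14) + (-7)·(5/14) = 37/14.

37/14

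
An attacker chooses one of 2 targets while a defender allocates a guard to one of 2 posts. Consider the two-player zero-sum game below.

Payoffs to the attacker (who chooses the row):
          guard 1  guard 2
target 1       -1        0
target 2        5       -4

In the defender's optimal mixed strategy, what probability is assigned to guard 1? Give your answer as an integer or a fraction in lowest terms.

2/5

Row minima are -1 and -4, so the attacker's maximin is -1; column maxima are 5 and 0, so the defender's minimax is 0. These differ, so the equilibrium is in mixed strategies.
Let the defender play guard 1 with probability q. The attacker is indifferent when −q = 5q − 4(1−q), giving q = 2/5.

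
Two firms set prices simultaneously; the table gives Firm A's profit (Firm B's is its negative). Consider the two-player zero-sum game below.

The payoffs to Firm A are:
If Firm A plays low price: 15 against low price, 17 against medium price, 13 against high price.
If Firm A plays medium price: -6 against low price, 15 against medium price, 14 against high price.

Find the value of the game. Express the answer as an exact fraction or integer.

Column medium price is strictly dominated by high price for Firm B (it gives Firm A more in every row).
The remaining 2×2 game on (low price, medium price) × (low price, high price) has no saddle point. Let Firm A play low price with probability p; indifference gives 15p − 6(1−p) = 13p + 14(1−p), so p = 10/11.
Similarly Firm B's optimal q on low price is 1/22, and the value is 15·(1/22) + (13)·(21/22) = 144/11.

144/11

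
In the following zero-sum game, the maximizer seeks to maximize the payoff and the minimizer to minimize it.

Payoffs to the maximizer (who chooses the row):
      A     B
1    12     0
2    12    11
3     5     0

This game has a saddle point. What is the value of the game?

Row minima: 0, 11, 0 → the maximizer's maximin is 11.
Column maxima: 12, 11 → the minimizer's minimax is 11.
They coincide at (2, B), so the value is 11.

11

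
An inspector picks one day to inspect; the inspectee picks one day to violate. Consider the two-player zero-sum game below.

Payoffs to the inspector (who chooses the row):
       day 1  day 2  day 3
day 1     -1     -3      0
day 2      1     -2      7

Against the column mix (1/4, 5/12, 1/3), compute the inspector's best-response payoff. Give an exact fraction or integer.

day 1: (-1)·(1/4) + (-3)·(5/12) + (0)·(1/3) = -3/2.
day 2: (1)·(1/4) + (-2)·(5/12) + (7)·(1/3) = 7/4.
The best pure response is day 2 with expected payoff 7/4.

7/4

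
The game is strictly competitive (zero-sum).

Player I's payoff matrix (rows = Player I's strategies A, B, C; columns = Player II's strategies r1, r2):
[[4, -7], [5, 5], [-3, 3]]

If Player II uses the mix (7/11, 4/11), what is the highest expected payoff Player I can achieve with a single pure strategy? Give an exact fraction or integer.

A: (4)·(7/11) + (-7)·(4/11) = 0.
B: (5)·(7/11) + (5)·(4/11) = 5.
C: (-3)·(7/11) + (3)·(4/11) = -9/11.
The best pure response is B with expected payoff 5.

5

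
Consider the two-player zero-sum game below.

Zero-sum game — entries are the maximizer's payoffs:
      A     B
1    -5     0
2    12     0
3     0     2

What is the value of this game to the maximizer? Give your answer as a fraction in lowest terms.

12/7

Row 1 is strictly dominated by row 3, so the maximizer never plays it.
The remaining 2×2 game on (2, 3) × (A, B) has no saddle point. Let the maximizer play 2 with probability p; indifference gives 12p = 2(1−p), so p = 1/7.
Similarly the minimizer's optimal q on A is 1/7, and the value is 12·(1/7) + (0)·(6/7) = 12/7.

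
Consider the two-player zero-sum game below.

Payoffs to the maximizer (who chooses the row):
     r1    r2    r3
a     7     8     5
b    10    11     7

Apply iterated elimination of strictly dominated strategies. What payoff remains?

7

Column r1 is strictly dominated by r3 for the minimizer (5<7, 7<10); eliminate r1.
Row a is strictly dominated by row b (11>8, 7>5); eliminate a.
Column r2 is strictly dominated by r3 for the minimizer (7<11); eliminate r2.
Only (b, r3) remains, with payoff 7.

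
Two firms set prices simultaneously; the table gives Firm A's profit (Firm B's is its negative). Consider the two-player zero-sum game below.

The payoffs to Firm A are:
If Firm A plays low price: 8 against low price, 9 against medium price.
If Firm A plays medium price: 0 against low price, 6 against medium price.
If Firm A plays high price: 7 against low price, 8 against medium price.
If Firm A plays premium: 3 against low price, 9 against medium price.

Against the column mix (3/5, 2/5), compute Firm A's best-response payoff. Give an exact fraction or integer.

low price: (8)·(3/5) + (9)·(2/5) = 42/5.
medium price: (0)·(3/5) + (6)·(2/5) = 12/5.
high price: (7)·(3/5) + (8)·(2/5) = 37/5.
premium: (3)·(3/5) + (9)·(2/5) = 27/5.
The best pure response is low price with expected payoff 42/5.

42/5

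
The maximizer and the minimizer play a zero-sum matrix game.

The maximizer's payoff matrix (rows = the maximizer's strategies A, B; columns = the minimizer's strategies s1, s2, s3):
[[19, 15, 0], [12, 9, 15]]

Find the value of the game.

75/7

Column s1 is strictly dominated by s2 for the minimizer (it gives the maximizer more in every row).
The remaining 2×2 game on (A, B) × (s2, s3) has no saddle point. Let the maximizer play A with probability p; indifference gives 15p + 9(1−p) = 15(1−p), so p = 2/7.
Similarly the minimizer's optimal q on s2 is 5/7, and the value is 15·(5/7) + (0)·(2/7) = 75/7.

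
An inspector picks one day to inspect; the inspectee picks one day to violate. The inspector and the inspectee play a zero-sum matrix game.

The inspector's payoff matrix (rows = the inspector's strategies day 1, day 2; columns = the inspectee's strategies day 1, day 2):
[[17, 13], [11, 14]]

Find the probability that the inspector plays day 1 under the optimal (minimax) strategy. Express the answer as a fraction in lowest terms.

3/7

Row minima are 13 and 11, so the inspector's maximin is 13; column maxima are 17 and 14, so the inspectee's minimax is 14. These differ, so the equilibrium is in mixed strategies.
Let the inspector play day 1 with probability p. The inspectee is indifferent when 17p + 11(1−p) = 13p + 14(1−p), giving p = 3/7.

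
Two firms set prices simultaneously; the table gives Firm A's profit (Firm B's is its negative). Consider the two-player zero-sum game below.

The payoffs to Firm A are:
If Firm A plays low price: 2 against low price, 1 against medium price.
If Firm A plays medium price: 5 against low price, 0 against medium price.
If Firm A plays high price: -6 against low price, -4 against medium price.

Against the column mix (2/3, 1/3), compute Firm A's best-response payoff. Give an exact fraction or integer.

low price: (2)·(2/3) + (1)·(1/3) = 5/3.
medium price: (5)·(2/3) + (0)·(1/3) = 10/3.
high price: (-6)·(2/3) + (-4)·(1/3) = -16/3.
The best pure response is medium price with expected payoff 10/3.

10/3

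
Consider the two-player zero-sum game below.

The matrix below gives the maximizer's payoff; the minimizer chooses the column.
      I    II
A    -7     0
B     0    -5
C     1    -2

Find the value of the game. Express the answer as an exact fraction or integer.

Row B is strictly dominated by row C, so the maximizer never plays it.
The remaining 2×2 game on (A, C) × (I, II) has no saddle point. Let the maximizer play A with probability p; indifference gives −7p + (1−p) = −2(1−p), so p = 3/10.
Similarly the minimizer's optimal q on I is 1/5, and the value is -7·(1/5) + (0)·(4/5) = -7/5.

-7/5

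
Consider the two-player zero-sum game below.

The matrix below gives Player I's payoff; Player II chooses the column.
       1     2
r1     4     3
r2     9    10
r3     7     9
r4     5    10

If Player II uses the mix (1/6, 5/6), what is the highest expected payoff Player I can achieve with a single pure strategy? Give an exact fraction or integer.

r1: (4)·(1/6) + (3)·(5/6) = 19/6.
r2: (9)·(1/6) + (10)·(5/6) = 59/6.
r3: (7)·(1/6) + (9)·(5/6) = 26/3.
r4: (5)·(1/6) + (10)·(5/6) = 55/6.
The best pure response is r2 with expected payoff 59/6.

59/6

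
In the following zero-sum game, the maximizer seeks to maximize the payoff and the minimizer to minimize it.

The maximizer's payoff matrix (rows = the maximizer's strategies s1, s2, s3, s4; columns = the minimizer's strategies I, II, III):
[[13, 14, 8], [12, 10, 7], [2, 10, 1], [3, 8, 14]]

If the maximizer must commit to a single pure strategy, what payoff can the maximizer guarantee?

The worst-case payoff for each row is s1: 8, s2: 7, s3: 1, s4: 3.
The best of these is 8.

8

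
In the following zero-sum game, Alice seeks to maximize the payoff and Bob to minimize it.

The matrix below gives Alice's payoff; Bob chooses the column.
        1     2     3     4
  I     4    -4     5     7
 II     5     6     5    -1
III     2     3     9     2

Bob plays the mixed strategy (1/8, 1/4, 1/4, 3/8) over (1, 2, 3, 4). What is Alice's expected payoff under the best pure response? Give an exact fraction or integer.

I: (4)·(1/8) + (-4)·(1/4) + (5)·(1/4) + (7)·(3/8) = 27/8.
II: (5)·(1/8) + (6)·(1/4) + (5)·(1/4) + (-1)·(3/8) = 3.
III: (2)·(1/8) + (3)·(1/4) + (9)·(1/4) + (2)·(3/8) = 4.
The best pure response is III with expected payoff 4.

4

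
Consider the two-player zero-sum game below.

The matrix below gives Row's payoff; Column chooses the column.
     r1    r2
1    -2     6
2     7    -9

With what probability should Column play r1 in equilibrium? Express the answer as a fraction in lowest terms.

Row minima are -2 and -9, so Row's maximin is -2; column maxima are 7 and 6, so Column's minimax is 6. These differ, so the equilibrium is in mixed strategies.
Let Column play r1 with probability q. Row is indifferent when −2q + 6(1−q) = 7q − 9(1−q), giving q = 5/8.

5/8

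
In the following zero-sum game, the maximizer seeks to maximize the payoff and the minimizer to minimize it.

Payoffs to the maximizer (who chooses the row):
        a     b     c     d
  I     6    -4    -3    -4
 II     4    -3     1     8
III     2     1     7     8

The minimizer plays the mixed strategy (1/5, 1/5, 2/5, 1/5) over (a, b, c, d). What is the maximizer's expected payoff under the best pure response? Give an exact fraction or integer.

I: (6)·(1/5) + (-4)·(1/5) + (-3)·(2/5) + (-4)·(1/5) = -8/5.
II: (4)·(1/5) + (-3)·(1/5) + (1)·(2/5) + (8)·(1/5) = 11/5.
III: (2)·(1/5) + (1)·(1/5) + (7)·(2/5) + (8)·(1/5) = 5.
The best pure response is III with expected payoff 5.

5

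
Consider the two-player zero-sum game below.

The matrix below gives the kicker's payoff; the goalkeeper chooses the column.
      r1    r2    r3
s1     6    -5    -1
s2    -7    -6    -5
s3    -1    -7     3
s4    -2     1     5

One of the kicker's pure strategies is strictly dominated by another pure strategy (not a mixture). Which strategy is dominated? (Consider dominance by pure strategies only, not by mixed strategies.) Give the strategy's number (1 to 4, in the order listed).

2

Compare s2 with s1: 6 > -7, -5 > -6, -1 > -5.
So s1 strictly dominates s2 for the kicker; s2 is strictly dominated.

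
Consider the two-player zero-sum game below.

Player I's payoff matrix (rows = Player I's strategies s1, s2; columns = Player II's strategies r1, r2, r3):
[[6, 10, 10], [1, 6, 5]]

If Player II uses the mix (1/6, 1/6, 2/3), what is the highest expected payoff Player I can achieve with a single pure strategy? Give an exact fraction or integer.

s1: (6)·(1/6) + (10)·(1/6) + (10)·(2/3) = 28/3.
s2: (1)·(1/6) + (6)·(1/6) + (5)·(2/3) = 9/2.
The best pure response is s1 with expected payoff 28/3.

28/3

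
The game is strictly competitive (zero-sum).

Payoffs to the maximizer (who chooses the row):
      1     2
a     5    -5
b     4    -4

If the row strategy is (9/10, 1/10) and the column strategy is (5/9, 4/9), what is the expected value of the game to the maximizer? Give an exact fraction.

Against (5/9, 4/9), each row's expected payoff is a: 5/9; b: 4/9.
Taking the (9/10, 1/10)-weighted average: (9/10)·(5/9) + (1/10)·(4/9) = 49/90.

49/90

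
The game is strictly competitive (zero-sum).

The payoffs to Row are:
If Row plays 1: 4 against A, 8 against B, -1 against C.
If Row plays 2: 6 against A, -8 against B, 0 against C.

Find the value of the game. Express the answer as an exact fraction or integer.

-8/17

Column A is strictly dominated by C for Column (it gives Row more in every row).
The remaining 2×2 game on (1, 2) × (B, C) has no saddle point. Let Row play 1 with probability p; indifference gives 8p − 8(1−p) = −p, so p = 8/17.
Similarly Column's optimal q on B is 1/17, and the value is 8·(1/17) + (-1)·(16/17) = -8/17.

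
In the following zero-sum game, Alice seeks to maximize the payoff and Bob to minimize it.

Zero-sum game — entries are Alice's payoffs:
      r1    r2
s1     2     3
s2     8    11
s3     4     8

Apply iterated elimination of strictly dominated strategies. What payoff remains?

Row s3 is strictly dominated by row s2 (8>4, 11>8); eliminate s3.
Column r2 is strictly dominated by r1 for Bob (2<3, 8<11); eliminate r2.
Row s1 is strictly dominated by row s2 (8>2); eliminate s1.
Only (s2, r1) remains, with payoff 8.

8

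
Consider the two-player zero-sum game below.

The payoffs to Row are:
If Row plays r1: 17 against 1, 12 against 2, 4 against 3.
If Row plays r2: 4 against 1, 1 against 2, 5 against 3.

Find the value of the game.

Column 1 is strictly dominated by 2 for Column (it gives Row more in every row).
The remaining 2×2 game on (r1, r2) × (2, 3) has no saddle point. Let Row play r1 with probability p; indifference gives 12p + (1−p) = 4p + 5(1−p), so p = 1/3.
Similarly Column's optimal q on 2 is 1/12, and the value is 12·(1/12) + (4)·(11/12) = 14/3.

14/3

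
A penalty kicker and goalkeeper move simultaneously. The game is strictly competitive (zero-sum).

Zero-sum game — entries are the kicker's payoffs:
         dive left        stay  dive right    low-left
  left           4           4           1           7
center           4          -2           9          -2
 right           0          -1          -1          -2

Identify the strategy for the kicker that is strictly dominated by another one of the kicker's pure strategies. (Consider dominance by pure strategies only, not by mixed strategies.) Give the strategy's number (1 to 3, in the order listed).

Compare right with left: 4 > 0, 4 > -1, 1 > -1, 7 > -2.
So left strictly dominates right for the kicker; right is strictly dominated.

3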